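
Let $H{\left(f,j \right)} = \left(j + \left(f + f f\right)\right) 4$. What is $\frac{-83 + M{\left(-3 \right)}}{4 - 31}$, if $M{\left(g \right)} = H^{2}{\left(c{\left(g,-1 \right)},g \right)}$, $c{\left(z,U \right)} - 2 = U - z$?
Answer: $- \frac{4541}{27} \approx -168.19$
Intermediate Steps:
$c{\left(z,U \right)} = 2 + U - z$ ($c{\left(z,U \right)} = 2 + \left(U - z\right) = 2 + U - z$)
$H{\left(f,j \right)} = 4 f + 4 j + 4 f^{2}$ ($H{\left(f,j \right)} = \left(j + \left(f + f^{2}\right)\right) 4 = \left(f + j + f^{2}\right) 4 = 4 f + 4 j + 4 f^{2}$)
$M{\left(g \right)} = \left(4 + 4 \left(1 - g\right)^{2}\right)^{2}$ ($M{\left(g \right)} = \left(4 \left(2 - 1 - g\right) + 4 g + 4 \left(2 - 1 - g\right)^{2}\right)^{2} = \left(4 \left(1 - g\right) + 4 g + 4 \left(1 - g\right)^{2}\right)^{2} = \left(\left(4 - 4 g\right) + 4 g + 4 \left(1 - g\right)^{2}\right)^{2} = \left(4 + 4 \left(1 - g\right)^{2}\right)^{2}$)
$\frac{-83 + M{\left(-3 \right)}}{4 - 31} = \frac{-83 + 16 \left(1 + \left(-1 - 3\right)^{2}\right)^{2}}{4 - 31} = \frac{-83 + 16 \left(1 + \left(-4\right)^{2}\right)^{2}}{-27} = \left(-83 + 16 \left(1 + 16\right)^{2}\right) \left(- \frac{1}{27}\right) = \left(-83 + 16 \cdot 17^{2}\right) \left(- \frac{1}{27}\right) = \left(-83 + 16 \cdot 289\right) \left(- \frac{1}{27}\right) = \left(-83 + 4624\right) \left(- \frac{1}{27}\right) = 4541 \left(- \frac{1}{27}\right) = - \frac{4541}{27}$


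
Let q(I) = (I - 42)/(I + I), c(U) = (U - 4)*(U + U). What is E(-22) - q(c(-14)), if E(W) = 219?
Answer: 5245/24 ≈ 218.54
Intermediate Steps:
c(U) = 2*U*(-4 + U) (c(U) = (-4 + U)*(2*U) = 2*U*(-4 + U))
q(I) = (-42 + I)/(2*I) (q(I) = (-42 + I)/((2*I)) = (-42 + I)*(1/(2*I)) = (-42 + I)/(2*I))
E(-22) - q(c(-14)) = 219 - (-42 + 2*(-14)*(-4 - 14))/(2*(2*(-14)*(-4 - 14))) = 219 - (-42 + 2*(-14)*(-18))/(2*(2*(-14)*(-18))) = 219 - (-42 + 504)/(2*504) = 219 - 462/(2*504) = 219 - 1*11/24 = 219 - 11/24 = 5245/24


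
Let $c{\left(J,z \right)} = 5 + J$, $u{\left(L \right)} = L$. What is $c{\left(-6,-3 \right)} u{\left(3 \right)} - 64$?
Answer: $-67$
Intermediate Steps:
$c{\left(-6,-3 \right)} u{\left(3 \right)} - 64 = \left(5 - 6\right) 3 - 64 = \left(-1\right) 3 - 64 = -3 - 64 = -67$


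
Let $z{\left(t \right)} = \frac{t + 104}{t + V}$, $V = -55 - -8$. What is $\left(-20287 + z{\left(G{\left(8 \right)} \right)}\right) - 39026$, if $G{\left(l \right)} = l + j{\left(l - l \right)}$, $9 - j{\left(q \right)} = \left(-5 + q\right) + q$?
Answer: $- \frac{1482951}{25} \approx -59318.0$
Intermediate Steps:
$V = -47$ ($V = -55 + 8 = -47$)
$j{\left(q \right)} = 14 - 2 q$ ($j{\left(q \right)} = 9 - \left(\left(-5 + q\right) + q\right) = 9 - \left(-5 + 2 q\right) = 14 - 2 q$)
$G{\left(l \right)} = 14 + l$ ($G{\left(l \right)} = l - \left(-14 + 2 \left(l - l\right)\right) = l + \left(14 - 0\right) = l + \left(14 + 0\right) = l + 14 = 14 + l$)
$z{\left(t \right)} = \frac{104 + t}{-47 + t}$ ($z{\left(t \right)} = \frac{t + 104}{t - 47} = \frac{104 + t}{-47 + t}$)
$\left(-20287 + z{\left(G{\left(8 \right)} \right)}\right) - 39026 = \left(-20287 + \frac{104 + \left(14 + 8\right)}{-47 + \left(14 + 8\right)}\right) - 39026 = \left(-20287 + \frac{104 + 22}{-47 + 22}\right) - 39026 = \left(-20287 + \frac{1}{-25} \cdot 126\right) - 39026 = \left(-20287 - \frac{126}{25}\right) - 39026 = - \frac{507301}{25} - 39026 = - \frac{1482951}{25}$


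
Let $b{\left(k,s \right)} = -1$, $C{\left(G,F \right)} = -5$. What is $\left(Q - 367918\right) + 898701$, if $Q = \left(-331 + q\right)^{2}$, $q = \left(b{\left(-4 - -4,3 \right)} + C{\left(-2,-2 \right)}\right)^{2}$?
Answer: $617808$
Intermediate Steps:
$q = 36$ ($q = \left(-1 - 5\right)^{2} = \left(-6\right)^{2} = 36$)
$Q = 87025$ ($Q = \left(-331 + 36\right)^{2} = \left(-295\right)^{2} = 87025$)
$\left(Q - 367918\right) + 898701 = \left(87025 - 367918\right) + 898701 = -280893 + 898701 = 617808$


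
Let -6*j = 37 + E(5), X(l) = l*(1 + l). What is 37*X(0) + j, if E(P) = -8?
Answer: -29/6 ≈ -4.8333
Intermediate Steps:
j = -29/6 (j = -(37 - 8)/6 = -⅙*29 = -29/6 ≈ -4.8333)
37*X(0) + j = 37*(0*(1 + 0)) - 29/6 = 37*(0*1) - 29/6 = 37*0 - 29/6 = 0 - 29/6 = -29/6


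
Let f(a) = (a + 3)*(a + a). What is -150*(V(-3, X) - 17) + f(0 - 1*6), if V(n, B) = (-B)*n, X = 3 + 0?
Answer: 1236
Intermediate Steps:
f(a) = 2*a*(3 + a) (f(a) = (3 + a)*(2*a) = 2*a*(3 + a))
X = 3
V(n, B) = -B*n
-150*(V(-3, X) - 17) + f(0 - 1*6) = -150*(-1*3*(-3) - 17) + 2*(0 - 1*6)*(3 + (0 - 1*6)) = -150*(9 - 17) + 2*(0 - 6)*(3 + (0 - 6)) = -150*(-8) + 2*(-6)*(3 - 6) = 1200 + 2*(-6)*(-3) = 1200 + 36 = 1236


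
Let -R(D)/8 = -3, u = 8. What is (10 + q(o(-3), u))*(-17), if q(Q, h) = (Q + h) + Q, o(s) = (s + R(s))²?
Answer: -15300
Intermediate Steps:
R(D) = 24 (R(D) = -8*(-3) = 24)
o(s) = (24 + s)² (o(s) = (s + 24)² = (24 + s)²)
q(Q, h) = h + 2*Q
(10 + q(o(-3), u))*(-17) = (10 + (8 + 2*(24 - 3)²))*(-17) = (10 + (8 + 2*21²))*(-17) = (10 + (8 + 2*441))*(-17) = (10 + (8 + 882))*(-17) = (10 + 890)*(-17) = 900*(-17) = -15300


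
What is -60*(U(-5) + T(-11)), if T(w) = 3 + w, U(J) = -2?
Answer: 600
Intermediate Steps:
-60*(U(-5) + T(-11)) = -60*(-2 + (3 - 11)) = -60*(-2 - 8) = -60*(-10) = 600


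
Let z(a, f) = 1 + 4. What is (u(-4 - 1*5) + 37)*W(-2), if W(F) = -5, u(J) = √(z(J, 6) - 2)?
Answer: -185 - 5*√3 ≈ -193.66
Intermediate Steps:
z(a, f) = 5
u(J) = √3 (u(J) = √(5 - 2) = √3)
(u(-4 - 1*5) + 37)*W(-2) = (√3 + 37)*(-5) = (37 + √3)*(-5) = -185 - 5*√3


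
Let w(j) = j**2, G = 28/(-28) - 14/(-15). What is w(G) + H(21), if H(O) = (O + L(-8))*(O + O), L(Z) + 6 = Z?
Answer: 66151/225 ≈ 294.00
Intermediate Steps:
L(Z) = -6 + Z
G = -1/15 (G = 28*(-1/28) - 14*(-1/15) = -1 + 14/15 = -1/15 ≈ -0.066667)
H(O) = 2*O*(-14 + O) (H(O) = (O + (-6 - 8))*(O + O) = (O - 14)*(2*O) = (-14 + O)*(2*O) = 2*O*(-14 + O))
w(G) + H(21) = (-1/15)**2 + 2*21*(-14 + 21) = 1/225 + 2*21*7 = 1/225 + 294 = 66151/225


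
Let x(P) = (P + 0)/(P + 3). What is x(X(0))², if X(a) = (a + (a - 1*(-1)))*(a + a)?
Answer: 0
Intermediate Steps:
X(a) = 2*a*(1 + 2*a) (X(a) = (a + (a + 1))*(2*a) = (a + (1 + a))*(2*a) = (1 + 2*a)*(2*a) = 2*a*(1 + 2*a))
x(P) = P/(3 + P)
x(X(0))² = ((2*0*(1 + 2*0))/(3 + 2*0*(1 + 2*0)))² = ((2*0*(1 + 0))/(3 + 2*0*(1 + 0)))² = ((2*0*1)/(3 + 2*0*1))² = (0/(3 + 0))² = (0/3)² = (0*(⅓))² = 0² = 0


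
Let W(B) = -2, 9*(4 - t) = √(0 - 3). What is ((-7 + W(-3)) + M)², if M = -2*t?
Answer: 7799/27 - 68*I*√3/9 ≈ 288.85 - 13.087*I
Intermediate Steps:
t = 4 - I*√3/9 (t = 4 - √(0 - 3)/9 = 4 - I*√3/9 ≈ 4.0 - 0.19245*I)
M = -8 + 2*I*√3/9 (M = -2*(4 - I*√3/9) = -(8 - 2*I*√3/9) = -8 + 2*I*√3/9 ≈ -8.0 + 0.3849*I)
((-7 + W(-3)) + M)² = ((-7 - 2) + (-8 + 2*I*√3/9))² = (-9 + (-8 + 2*I*√3/9))² = (-17 + 2*I*√3/9)²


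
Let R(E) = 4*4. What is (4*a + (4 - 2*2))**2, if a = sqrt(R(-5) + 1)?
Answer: 272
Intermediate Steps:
R(E) = 16
a = sqrt(17) (a = sqrt(16 + 1) = sqrt(17) ≈ 4.1231)
(4*a + (4 - 2*2))**2 = (4*sqrt(17) + (4 - 2*2))**2 = (4*sqrt(17) + (4 - 4))**2 = (4*sqrt(17) + 0)**2 = (4*sqrt(17))**2 = 272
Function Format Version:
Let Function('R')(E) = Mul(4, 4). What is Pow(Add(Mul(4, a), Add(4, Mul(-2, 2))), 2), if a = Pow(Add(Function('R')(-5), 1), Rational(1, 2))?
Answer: 272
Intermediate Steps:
Function('R')(E) = 16
a = Pow(17, Rational(1, 2)) (a = Pow(Add(16, 1), Rational(1, 2)) = Pow(17, Rational(1, 2)) ≈ 4.1231)
Pow(Add(Mul(4, a), Add(4, Mul(-2, 2))), 2) = Pow(Add(Mul(4, Pow(17, Rational(1, 2))), Add(4, Mul(-2, 2))), 2) = Pow(Add(Mul(4, Pow(17, Rational(1, 2))), Add(4, -4)), 2) = Pow(Add(Mul(4, Pow(17, Rational(1, 2))), 0), 2) = Pow(Mul(4, Pow(17, Rational(1, 2))), 2) = 272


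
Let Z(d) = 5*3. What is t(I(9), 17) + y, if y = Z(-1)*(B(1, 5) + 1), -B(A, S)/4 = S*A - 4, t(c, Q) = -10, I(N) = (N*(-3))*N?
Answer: -55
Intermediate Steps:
I(N) = -3*N**2 (I(N) = (-3*N)*N = -3*N**2)
Z(d) = 15
B(A, S) = 16 - 4*A*S (B(A, S) = -4*(S*A - 4) = -4*(A*S - 4) = -4*(-4 + A*S) = 16 - 4*A*S)
y = -45 (y = 15*((16 - 4*1*5) + 1) = 15*((16 - 20) + 1) = 15*(-4 + 1) = 15*(-3) = -45)
t(I(9), 17) + y = -10 - 45 = -55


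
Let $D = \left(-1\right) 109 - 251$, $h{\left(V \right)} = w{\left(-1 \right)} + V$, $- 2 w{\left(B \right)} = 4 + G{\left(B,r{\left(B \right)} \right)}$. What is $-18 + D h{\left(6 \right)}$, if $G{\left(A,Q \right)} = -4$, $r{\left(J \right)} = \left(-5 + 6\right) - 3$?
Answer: $-2178$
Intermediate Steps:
$r{\left(J \right)} = -2$ ($r{\left(J \right)} = 1 - 3 = -2$)
$w{\left(B \right)} = 0$ ($w{\left(B \right)} = - \frac{4 - 4}{2} = \left(- \frac{1}{2}\right) 0 = 0$)
$h{\left(V \right)} = V$ ($h{\left(V \right)} = 0 + V = V$)
$D = -360$ ($D = -109 - 251 = -360$)
$-18 + D h{\left(6 \right)} = -18 - 2160 = -2178$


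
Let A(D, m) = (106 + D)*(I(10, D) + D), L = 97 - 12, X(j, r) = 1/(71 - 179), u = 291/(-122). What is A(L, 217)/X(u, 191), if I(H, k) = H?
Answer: -1959660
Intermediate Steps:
u = -291/122 (u = 291*(-1/122) = -291/122 ≈ -2.3852)
X(j, r) = -1/108 (X(j, r) = 1/(-108) = -1/108)
L = 85
A(D, m) = (10 + D)*(106 + D) (A(D, m) = (106 + D)*(10 + D) = (10 + D)*(106 + D))
A(L, 217)/X(u, 191) = (1060 + 85**2 + 116*85)/(-1/108) = (1060 + 7225 + 9860)*(-108) = 18145*(-108) = -1959660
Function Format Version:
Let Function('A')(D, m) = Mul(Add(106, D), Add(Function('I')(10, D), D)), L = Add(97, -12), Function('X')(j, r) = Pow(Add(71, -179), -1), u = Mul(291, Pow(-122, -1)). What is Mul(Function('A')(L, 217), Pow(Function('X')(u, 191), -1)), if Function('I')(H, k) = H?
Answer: -1959660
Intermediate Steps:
u = Rational(-291, 122) (u = Mul(291, Rational(-1, 122)) = Rational(-291, 122) ≈ -2.3852)
Function('X')(j, r) = Rational(-1, 108) (Function('X')(j, r) = Pow(-108, -1) = Rational(-1, 108))
L = 85
Function('A')(D, m) = Mul(Add(10, D), Add(106, D)) (Function('A')(D, m) = Mul(Add(106, D), Add(10, D)) = Mul(Add(10, D), Add(106, D)))
Mul(Function('A')(L, 217), Pow(Function('X')(u, 191), -1)) = Mul(Add(1060, Pow(85, 2), Mul(116, 85)), Pow(Rational(-1, 108), -1)) = Mul(Add(1060, 7225, 9860), -108) = Mul(18145, -108) = -1959660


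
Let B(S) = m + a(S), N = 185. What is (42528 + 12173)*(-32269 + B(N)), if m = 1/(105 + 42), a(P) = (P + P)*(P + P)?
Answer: 841342843358/147 ≈ 5.7234e+9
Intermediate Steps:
a(P) = 4*P**2 (a(P) = (2*P)*(2*P) = 4*P**2)
m = 1/147 ≈ 0.0068027
B(S) = 1/147 + 4*S**2
(42528 + 12173)*(-32269 + B(N)) = (42528 + 12173)*(-32269 + (1/147 + 4*185**2)) = 54701*(-32269 + (1/147 + 4*34225)) = 54701*(-32269 + (1/147 + 136900)) = 54701*(-32269 + 20124301/147) = 54701*(15380758/147) = 841342843358/147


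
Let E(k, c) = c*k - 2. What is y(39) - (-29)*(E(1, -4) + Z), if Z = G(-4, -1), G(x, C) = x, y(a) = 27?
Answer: -263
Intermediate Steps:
E(k, c) = -2 + c*k
Z = -4
y(39) - (-29)*(E(1, -4) + Z) = 27 - (-29)*((-2 - 4*1) - 4) = 27 - (-29)*((-2 - 4) - 4) = 27 - (-29)*(-6 - 4) = 27 - (-29)*(-10) = 27 - 1*290 = 27 - 290 = -263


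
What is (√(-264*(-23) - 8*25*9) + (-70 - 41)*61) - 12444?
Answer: -19215 + 4*√267 ≈ -19150.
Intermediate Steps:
(√(-264*(-23) - 8*25*9) + (-70 - 41)*61) - 12444 = (√(6072 - 200*9) - 111*61) - 12444 = (√(6072 - 1800) - 6771) - 12444 = (√4272 - 6771) - 12444 = (4*√267 - 6771) - 12444 = (-6771 + 4*√267) - 12444 = -19215 + 4*√267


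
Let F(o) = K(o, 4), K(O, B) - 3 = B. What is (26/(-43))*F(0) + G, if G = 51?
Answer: 2011/43 ≈ 46.767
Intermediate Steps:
K(O, B) = 3 + B
F(o) = 7 (F(o) = 3 + 4 = 7)
(26/(-43))*F(0) + G = (26/(-43))*7 + 51 = (26*(-1/43))*7 + 51 = -26/43*7 + 51 = -182/43 + 51 = 2011/43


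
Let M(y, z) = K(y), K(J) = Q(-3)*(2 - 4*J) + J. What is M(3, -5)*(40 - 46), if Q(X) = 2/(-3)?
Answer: -58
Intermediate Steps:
Q(X) = -⅔ (Q(X) = 2*(-⅓) = -⅔)
K(J) = -4/3 + 11*J/3 (K(J) = -2*(2 - 4*J)/3 + J = (-4/3 + 8*J/3) + J = -4/3 + 11*J/3)
M(y, z) = -4/3 + 11*y/3
M(3, -5)*(40 - 46) = (-4/3 + (11/3)*3)*(40 - 46) = (-4/3 + 11)*(-6) = (29/3)*(-6) = -58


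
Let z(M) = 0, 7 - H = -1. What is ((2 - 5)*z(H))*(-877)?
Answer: 0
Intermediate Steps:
H = 8 (H = 7 - 1*(-1) = 7 + 1 = 8)
((2 - 5)*z(H))*(-877) = ((2 - 5)*0)*(-877) = -3*0*(-877) = 0*(-877) = 0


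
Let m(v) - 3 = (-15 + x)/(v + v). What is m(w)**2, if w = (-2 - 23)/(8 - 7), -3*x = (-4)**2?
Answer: 261121/22500 ≈ 11.605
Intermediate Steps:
x = -16/3 (x = -1/3*(-4)**2 = -1/3*16 = -16/3 ≈ -5.3333)
w = -25 (w = -25/1 = -25*1 = -25)
m(v) = 3 - 61/(6*v) (m(v) = 3 + (-15 - 16/3)/(v + v) = 3 - 61*1/(2*v)/3 = 3 - 61/(6*v))
m(w)**2 = (3 - 61/6/(-25))**2 = (3 - 61/6*(-1/25))**2 = (3 + 61/150)**2 = (511/150)**2 = 261121/22500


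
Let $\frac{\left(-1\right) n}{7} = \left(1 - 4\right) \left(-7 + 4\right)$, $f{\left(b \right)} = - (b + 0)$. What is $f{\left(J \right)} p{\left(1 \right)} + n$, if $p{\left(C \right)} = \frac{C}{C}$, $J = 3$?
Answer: $-66$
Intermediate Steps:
$f{\left(b \right)} = - b$
$p{\left(C \right)} = 1$
$n = -63$ ($n = - 7 \left(1 - 4\right) \left(-7 + 4\right) = - 7 \left(\left(-3\right) \left(-3\right)\right) = \left(-7\right) 9 = -63$)
$f{\left(J \right)} p{\left(1 \right)} + n = \left(-1\right) 3 \cdot 1 - 63 = \left(-3\right) 1 - 63 = -3 - 63 = -66$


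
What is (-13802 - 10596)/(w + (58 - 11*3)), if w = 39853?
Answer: -12199/19939 ≈ -0.61182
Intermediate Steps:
(-13802 - 10596)/(w + (58 - 11*3)) = (-13802 - 10596)/(39853 + (58 - 11*3)) = -24398/(39853 + (58 - 33)) = -24398/(39853 + 25) = -24398/39878 = -24398*1/39878 = -12199/19939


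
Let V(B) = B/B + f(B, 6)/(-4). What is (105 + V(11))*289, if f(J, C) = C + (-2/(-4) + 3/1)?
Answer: 239581/8 ≈ 29948.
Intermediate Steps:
f(J, C) = 7/2 + C (f(J, C) = C + (-2*(-¼) + 3*1) = C + (½ + 3) = C + 7/2 = 7/2 + C)
V(B) = -11/8 (V(B) = B/B + (7/2 + 6)/(-4) = 1 + (19/2)*(-¼) = 1 - 19/8 = -11/8)
(105 + V(11))*289 = (105 - 11/8)*289 = (829/8)*289 = 239581/8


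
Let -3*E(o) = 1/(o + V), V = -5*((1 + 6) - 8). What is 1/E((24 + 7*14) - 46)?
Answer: -243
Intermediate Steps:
V = 5 (V = -5*(7 - 8) = -5*(-1) = 5)
E(o) = -1/(3*(5 + o)) (E(o) = -1/(3*(o + 5)) = -1/(3*(5 + o)))
1/E((24 + 7*14) - 46) = 1/(-1/(15 + 3*((24 + 7*14) - 46))) = 1/(-1/(15 + 3*((24 + 98) - 46))) = 1/(-1/(15 + 3*(122 - 46))) = 1/(-1/(15 + 3*76)) = 1/(-1/(15 + 228)) = 1/(-1/243) = -243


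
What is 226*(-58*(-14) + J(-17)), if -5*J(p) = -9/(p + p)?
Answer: 15597503/85 ≈ 1.8350e+5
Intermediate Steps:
J(p) = 9/(10*p) (J(p) = -(-9)/(5*(p + p)) = -(-9)/(5*(2*p)) = -(-9)*1/(2*p)/5 = -(-9)/(10*p) = 9/(10*p))
226*(-58*(-14) + J(-17)) = 226*(-58*(-14) + (9/10)/(-17)) = 226*(812 + (9/10)*(-1/17)) = 226*(812 - 9/170) = 226*(138031/170) = 15597503/85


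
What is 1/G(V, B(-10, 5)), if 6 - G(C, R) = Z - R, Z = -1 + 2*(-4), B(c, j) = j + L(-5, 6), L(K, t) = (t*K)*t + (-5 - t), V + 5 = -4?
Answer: -1/171 ≈ -0.0058480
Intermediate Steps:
V = -9 (V = -5 - 4 = -9)
L(K, t) = -5 - t + K*t² (L(K, t) = (K*t)*t + (-5 - t) = K*t² + (-5 - t) = -5 - t + K*t²)
B(c, j) = -191 + j (B(c, j) = j + (-5 - 1*6 - 5*6²) = j + (-5 - 6 - 5*36) = j + (-5 - 6 - 180) = j - 191 = -191 + j)
Z = -9 (Z = -1 - 8 = -9)
G(C, R) = 15 + R (G(C, R) = 6 - (-9 - R) = 6 + (9 + R) = 15 + R)
1/G(V, B(-10, 5)) = 1/(15 + (-191 + 5)) = 1/(15 - 186) = 1/(-171) = -1/171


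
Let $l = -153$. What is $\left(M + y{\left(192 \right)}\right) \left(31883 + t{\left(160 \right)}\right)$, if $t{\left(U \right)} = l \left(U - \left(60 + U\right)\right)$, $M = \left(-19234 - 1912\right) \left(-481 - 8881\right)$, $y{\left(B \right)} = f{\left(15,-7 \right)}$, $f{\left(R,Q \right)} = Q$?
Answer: $8129194682235$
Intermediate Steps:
$y{\left(B \right)} = -7$
$M = 197968852$ ($M = \left(-21146\right) \left(-9362\right) = 197968852$)
$t{\left(U \right)} = 9180$ ($t{\left(U \right)} = - 153 \left(U - \left(60 + U\right)\right) = \left(-153\right) \left(-60\right) = 9180$)
$\left(M + y{\left(192 \right)}\right) \left(31883 + t{\left(160 \right)}\right) = \left(197968852 - 7\right) \left(31883 + 9180\right) = 197968845 \cdot 41063 = 8129194682235$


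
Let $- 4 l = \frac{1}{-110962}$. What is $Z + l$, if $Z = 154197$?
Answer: $\frac{68440030057}{443848} \approx 1.542 \cdot 10^{5}$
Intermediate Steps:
$l = \frac{1}{443848}$ ($l = - \frac{1}{4 \left(-110962\right)} = \left(- \frac{1}{4}\right) \left(- \frac{1}{110962}\right) = \frac{1}{443848} \approx 2.253 \cdot 10^{-6}$)
$Z + l = 154197 + \frac{1}{443848} = \frac{68440030057}{443848}$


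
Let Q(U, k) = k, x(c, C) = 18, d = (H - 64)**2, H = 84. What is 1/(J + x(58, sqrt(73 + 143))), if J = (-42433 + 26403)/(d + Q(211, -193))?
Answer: -207/12304 ≈ -0.016824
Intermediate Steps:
d = 400 (d = (84 - 64)**2 = 20**2 = 400)
J = -16030/207 (J = (-42433 + 26403)/(400 - 193) = -16030/207 ≈ -77.440)
1/(J + x(58, sqrt(73 + 143))) = 1/(-16030/207 + 18) = 1/(-12304/207) = -207/12304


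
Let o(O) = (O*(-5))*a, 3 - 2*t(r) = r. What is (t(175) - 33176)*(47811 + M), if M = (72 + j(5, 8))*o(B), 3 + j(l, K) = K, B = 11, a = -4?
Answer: -2153747762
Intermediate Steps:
t(r) = 3/2 - r/2
j(l, K) = -3 + K
o(O) = 20*O (o(O) = (O*(-5))*(-4) = -5*O*(-4) = 20*O)
M = 16940 (M = (72 + (-3 + 8))*(20*11) = (72 + 5)*220 = 77*220 = 16940)
(t(175) - 33176)*(47811 + M) = ((3/2 - ½*175) - 33176)*(47811 + 16940) = ((3/2 - 175/2) - 33176)*64751 = (-86 - 33176)*64751 = -33262*64751 = -2153747762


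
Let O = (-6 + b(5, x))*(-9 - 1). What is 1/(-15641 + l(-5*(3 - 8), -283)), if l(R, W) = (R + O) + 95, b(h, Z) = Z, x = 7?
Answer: -1/15531 ≈ -6.4387e-5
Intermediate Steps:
O = -10 (O = (-6 + 7)*(-9 - 1) = 1*(-10) = -10)
l(R, W) = 85 + R (l(R, W) = (R - 10) + 95 = (-10 + R) + 95 = 85 + R)
1/(-15641 + l(-5*(3 - 8), -283)) = 1/(-15641 + (85 - 5*(3 - 8))) = 1/(-15641 + (85 - 5*(-5))) = 1/(-15641 + (85 + 25)) = 1/(-15641 + 110) = 1/(-15531) = -1/15531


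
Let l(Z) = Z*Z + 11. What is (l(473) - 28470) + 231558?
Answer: 426828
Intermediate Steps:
l(Z) = 11 + Z**2 (l(Z) = Z**2 + 11 = 11 + Z**2)
(l(473) - 28470) + 231558 = ((11 + 473**2) - 28470) + 231558 = ((11 + 223729) - 28470) + 231558 = (223740 - 28470) + 231558 = 195270 + 231558 = 426828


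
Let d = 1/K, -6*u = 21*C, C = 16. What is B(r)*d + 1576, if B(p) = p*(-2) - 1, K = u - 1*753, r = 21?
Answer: 1275027/809 ≈ 1576.1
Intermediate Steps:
u = -56 (u = -7*16/2 = -1/6*336 = -56)
K = -809 (K = -56 - 1*753 = -56 - 753 = -809)
B(p) = -1 - 2*p (B(p) = -2*p - 1 = -1 - 2*p)
d = -1/809 (d = 1/(-809) = -1/809 ≈ -0.0012361)
B(r)*d + 1576 = (-1 - 2*21)*(-1/809) + 1576 = (-1 - 42)*(-1/809) + 1576 = -43*(-1/809) + 1576 = 43/809 + 1576 = 1275027/809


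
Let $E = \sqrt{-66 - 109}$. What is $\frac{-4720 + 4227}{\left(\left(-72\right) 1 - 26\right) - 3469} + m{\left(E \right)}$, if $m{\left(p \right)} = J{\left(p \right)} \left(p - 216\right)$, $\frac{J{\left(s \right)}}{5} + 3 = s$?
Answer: $\frac{290912}{123} - 5475 i \sqrt{7} \approx 2365.1 - 14485.0 i$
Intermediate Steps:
$J{\left(s \right)} = -15 + 5 s$
$E = 5 i \sqrt{7}$ ($E = \sqrt{-175} = 5 i \sqrt{7} \approx 13.229 i$)
$m{\left(p \right)} = \left(-216 + p\right) \left(-15 + 5 p\right)$ ($m{\left(p \right)} = \left(-15 + 5 p\right) \left(p - 216\right) = \left(-15 + 5 p\right) \left(-216 + p\right) = \left(-216 + p\right) \left(-15 + 5 p\right)$)
$\frac{-4720 + 4227}{\left(\left(-72\right) 1 - 26\right) - 3469} + m{\left(E \right)} = \frac{-4720 + 4227}{\left(\left(-72\right) 1 - 26\right) - 3469} + 5 \left(-216 + 5 i \sqrt{7}\right) \left(-3 + 5 i \sqrt{7}\right) = - \frac{493}{\left(-72 - 26\right) - 3469} + 5 \left(-216 + 5 i \sqrt{7}\right) \left(-3 + 5 i \sqrt{7}\right) = - \frac{493}{-98 - 3469} + 5 \left(-216 + 5 i \sqrt{7}\right) \left(-3 + 5 i \sqrt{7}\right) = - \frac{493}{-3567} + 5 \left(-216 + 5 i \sqrt{7}\right) \left(-3 + 5 i \sqrt{7}\right) = \left(-493\right) \left(- \frac{1}{3567}\right) + 5 \left(-216 + 5 i \sqrt{7}\right) \left(-3 + 5 i \sqrt{7}\right) = \frac{17}{123} + 5 \left(-216 + 5 i \sqrt{7}\right) \left(-3 + 5 i \sqrt{7}\right)$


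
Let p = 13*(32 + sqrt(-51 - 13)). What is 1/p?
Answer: 1/442 - I/1768 ≈ 0.0022624 - 0.00056561*I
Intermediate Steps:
p = 416 + 104*I (p = 13*(32 + sqrt(-64)) = 13*(32 + 8*I) = 416 + 104*I ≈ 416.0 + 104.0*I)
1/p = 1/(416 + 104*I) = (416 - 104*I)/183872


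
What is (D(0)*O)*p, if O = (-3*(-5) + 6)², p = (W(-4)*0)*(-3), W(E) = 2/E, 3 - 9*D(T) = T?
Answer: 0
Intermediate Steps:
D(T) = ⅓ - T/9
p = 0 (p = ((2/(-4))*0)*(-3) = ((2*(-¼))*0)*(-3) = -½*0*(-3) = 0*(-3) = 0)
O = 441 (O = (15 + 6)² = 21² = 441)
(D(0)*O)*p = ((⅓ - ⅑*0)*441)*0 = ((⅓ + 0)*441)*0 = ((⅓)*441)*0 = 147*0 = 0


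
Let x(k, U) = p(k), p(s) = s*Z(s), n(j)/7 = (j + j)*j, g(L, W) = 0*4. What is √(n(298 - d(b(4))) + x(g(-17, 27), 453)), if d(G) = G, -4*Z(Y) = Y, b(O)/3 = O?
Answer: 286*√14 ≈ 1070.1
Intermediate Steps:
g(L, W) = 0
b(O) = 3*O
Z(Y) = -Y/4
n(j) = 14*j² (n(j) = 7*((j + j)*j) = 7*((2*j)*j) = 7*(2*j²) = 14*j²)
p(s) = -s²/4 (p(s) = s*(-s/4) = -s²/4)
x(k, U) = -k²/4
√(n(298 - d(b(4))) + x(g(-17, 27), 453)) = √(14*(298 - 3*4)² - ¼*0²) = √(14*(298 - 1*12)² - ¼*0) = √(14*(298 - 12)² + 0) = √(14*286² + 0) = √(14*81796 + 0) = √(1145144 + 0) = √1145144 = 286*√14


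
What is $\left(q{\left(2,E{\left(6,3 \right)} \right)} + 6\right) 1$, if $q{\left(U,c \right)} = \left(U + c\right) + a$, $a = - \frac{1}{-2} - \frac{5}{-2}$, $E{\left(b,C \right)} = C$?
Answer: $14$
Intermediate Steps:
$a = 3$ ($a = \left(-1\right) \left(- \frac{1}{2}\right) - - \frac{5}{2} = \frac{1}{2} + \frac{5}{2} = 3$)
$q{\left(U,c \right)} = 3 + U + c$ ($q{\left(U,c \right)} = \left(U + c\right) + 3 = 3 + U + c$)
$\left(q{\left(2,E{\left(6,3 \right)} \right)} + 6\right) 1 = \left(\left(3 + 2 + 3\right) + 6\right) 1 = \left(8 + 6\right) 1 = 14 \cdot 1 = 14$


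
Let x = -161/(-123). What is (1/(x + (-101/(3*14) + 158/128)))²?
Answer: 337383424/6477025 ≈ 52.089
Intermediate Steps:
x = 161/123 (x = -161*(-1)/123 = -1*(-161/123) = 161/123 ≈ 1.3089)
(1/(x + (-101/(3*14) + 158/128)))² = (1/(161/123 + (-101/(3*14) + 158/128)))² = (1/(161/123 + (-101/42 + 158*(1/128))))² = (1/(161/123 + (-101*1/42 + 79/64)))² = (1/(161/123 + (-101/42 + 79/64)))² = (1/(161/123 - 1573/1344))² = (1/(2545/18368))² = (18368/2545)² = 337383424/6477025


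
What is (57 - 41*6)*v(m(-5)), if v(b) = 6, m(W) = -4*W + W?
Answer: -1134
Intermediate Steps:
m(W) = -3*W
(57 - 41*6)*v(m(-5)) = (57 - 41*6)*6 = (57 - 246)*6 = -189*6 = -1134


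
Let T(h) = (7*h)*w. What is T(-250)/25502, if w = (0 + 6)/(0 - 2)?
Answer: 2625/12751 ≈ 0.20587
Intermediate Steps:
w = -3 (w = 6/(-2) = 6*(-½) = -3)
T(h) = -21*h (T(h) = (7*h)*(-3) = -21*h)
T(-250)/25502 = -21*(-250)/25502 = 5250*(1/25502) = 2625/12751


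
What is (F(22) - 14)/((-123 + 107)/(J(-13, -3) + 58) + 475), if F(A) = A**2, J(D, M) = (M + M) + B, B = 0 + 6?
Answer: 13630/13767 ≈ 0.99005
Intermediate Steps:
B = 6
J(D, M) = 6 + 2*M (J(D, M) = (M + M) + 6 = 2*M + 6 = 6 + 2*M)
(F(22) - 14)/((-123 + 107)/(J(-13, -3) + 58) + 475) = (22**2 - 14)/((-123 + 107)/((6 + 2*(-3)) + 58) + 475) = (484 - 14)/(-16/((6 - 6) + 58) + 475) = 470/(-16/(0 + 58) + 475) = 470/(-16/58 + 475) = 470/(-16*1/58 + 475) = 470/(-8/29 + 475) = 470/(13767/29) = 470*(29/13767) = 13630/13767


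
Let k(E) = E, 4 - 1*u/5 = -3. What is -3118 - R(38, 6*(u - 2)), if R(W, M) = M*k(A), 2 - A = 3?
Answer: -2920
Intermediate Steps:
A = -1 (A = 2 - 1*3 = 2 - 3 = -1)
u = 35 (u = 20 - 5*(-3) = 20 + 15 = 35)
R(W, M) = -M (R(W, M) = M*(-1) = -M)
-3118 - R(38, 6*(u - 2)) = -3118 - (-1)*6*(35 - 2) = -3118 - (-1)*6*33 = -3118 - (-1)*198 = -3118 - 1*(-198) = -3118 + 198 = -2920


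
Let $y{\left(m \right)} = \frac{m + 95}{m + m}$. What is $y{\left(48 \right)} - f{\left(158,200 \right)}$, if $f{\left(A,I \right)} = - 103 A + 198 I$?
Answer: $- \frac{2239153}{96} \approx -23325.0$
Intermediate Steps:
$y{\left(m \right)} = \frac{95 + m}{2 m}$
$y{\left(48 \right)} - f{\left(158,200 \right)} = \frac{95 + 48}{2 \cdot 48} - \left(\left(-103\right) 158 + 198 \cdot 200\right) = \frac{1}{2} \cdot \frac{1}{48} \cdot 143 - \left(-16274 + 39600\right) = \frac{143}{96} - 23326 = - \frac{2239153}{96}$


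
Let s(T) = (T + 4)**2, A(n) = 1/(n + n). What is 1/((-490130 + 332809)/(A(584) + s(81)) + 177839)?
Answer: 8438801/1500564180111 ≈ 5.6238e-6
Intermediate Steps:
A(n) = 1/(2*n)
s(T) = (4 + T)**2
1/((-490130 + 332809)/(A(584) + s(81)) + 177839) = 1/((-490130 + 332809)/((1/2)/584 + (4 + 81)**2) + 177839) = 1/(-157321/((1/2)*(1/584) + 85**2) + 177839) = 1/(-157321/(1/1168 + 7225) + 177839) = 1/(-157321/8438801/1168 + 177839) = 1/(-157321*1168/8438801 + 177839) = 1/(-183750928/8438801 + 177839) = 1/(1500564180111/8438801) = 8438801/1500564180111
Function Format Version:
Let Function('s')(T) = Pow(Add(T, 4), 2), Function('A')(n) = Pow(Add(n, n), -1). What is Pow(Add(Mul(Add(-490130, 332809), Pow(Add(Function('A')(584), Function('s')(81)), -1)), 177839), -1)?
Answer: Rational(8438801, 1500564180111) ≈ 5.6238e-6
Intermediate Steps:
Function('A')(n) = Mul(Rational(1, 2), Pow(n, -1)) (Function('A')(n) = Pow(Mul(2, n), -1) = Mul(Rational(1, 2), Pow(n, -1)))
Function('s')(T) = Pow(Add(4, T), 2)
Pow(Add(Mul(Add(-490130, 332809), Pow(Add(Function('A')(584), Function('s')(81)), -1)), 177839), -1) = Pow(Add(Mul(Add(-490130, 332809), Pow(Add(Mul(Rational(1, 2), Pow(584, -1)), Pow(Add(4, 81), 2)), -1)), 177839), -1) = Pow(Add(Mul(-157321, Pow(Add(Mul(Rational(1, 2), Rational(1, 584)), Pow(85, 2)), -1)), 177839), -1) = Pow(Add(Mul(-157321, Pow(Add(Rational(1, 1168), 7225), -1)), 177839), -1) = Pow(Add(Mul(-157321, Pow(Rational(8438801, 1168), -1)), 177839), -1) = Pow(Add(Mul(-157321, Rational(1168, 8438801)), 177839), -1) = Pow(Add(Rational(-183750928, 8438801), 177839), -1) = Pow(Rational(1500564180111, 8438801), -1) = Rational(8438801, 1500564180111)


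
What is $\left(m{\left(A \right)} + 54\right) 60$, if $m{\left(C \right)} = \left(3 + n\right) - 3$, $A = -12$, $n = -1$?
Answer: $3180$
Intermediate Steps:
$m{\left(C \right)} = -1$ ($m{\left(C \right)} = \left(3 - 1\right) - 3 = 2 - 3 = -1$)
$\left(m{\left(A \right)} + 54\right) 60 = \left(-1 + 54\right) 60 = 53 \cdot 60 = 3180$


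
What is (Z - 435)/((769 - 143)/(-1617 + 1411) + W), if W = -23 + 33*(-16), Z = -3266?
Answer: 381203/57066 ≈ 6.6800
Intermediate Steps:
W = -551 (W = -23 - 528 = -551)
(Z - 435)/((769 - 143)/(-1617 + 1411) + W) = (-3266 - 435)/((769 - 143)/(-1617 + 1411) - 551) = -3701/(626/(-206) - 551) = -3701/(626*(-1/206) - 551) = -3701/(-313/103 - 551) = -3701/(-57066/103) = -3701*(-103/57066) = 381203/57066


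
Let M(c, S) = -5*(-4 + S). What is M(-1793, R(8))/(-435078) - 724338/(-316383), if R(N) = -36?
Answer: 52513375294/22941880479 ≈ 2.2890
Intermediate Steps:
M(c, S) = 20 - 5*S
M(-1793, R(8))/(-435078) - 724338/(-316383) = (20 - 5*(-36))/(-435078) - 724338/(-316383) = (20 + 180)*(-1/435078) - 724338*(-1/316383) = 200*(-1/435078) + 241446/105461 = -100/217539 + 241446/105461 = 52513375294/22941880479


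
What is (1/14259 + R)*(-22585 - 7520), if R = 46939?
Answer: -6716457632070/4753 ≈ -1.4131e+9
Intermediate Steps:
(1/14259 + R)*(-22585 - 7520) = (1/14259 + 46939)*(-22585 - 7520) = (1/14259 + 46939)*(-30105) = (669303202/14259)*(-30105) = -6716457632070/4753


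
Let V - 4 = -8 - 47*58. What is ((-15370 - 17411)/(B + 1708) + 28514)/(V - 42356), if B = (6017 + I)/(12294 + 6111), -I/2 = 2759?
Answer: -895769584541/1417334271554 ≈ -0.63201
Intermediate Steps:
I = -5518 (I = -2*2759 = -5518)
B = 499/18405 (B = (6017 - 5518)/(12294 + 6111) = 499/18405 ≈ 0.027112)
V = -2730 (V = 4 + (-8 - 47*58) = 4 + (-8 - 2726) = 4 - 2734 = -2730)
((-15370 - 17411)/(B + 1708) + 28514)/(V - 42356) = ((-15370 - 17411)/(499/18405 + 1708) + 28514)/(-2730 - 42356) = (-32781/31436239/18405 + 28514)/(-45086) = (-32781*18405/31436239 + 28514)*(-1/45086) = (-603334305/31436239 + 28514)*(-1/45086) = (895769584541/31436239)*(-1/45086) = -895769584541/1417334271554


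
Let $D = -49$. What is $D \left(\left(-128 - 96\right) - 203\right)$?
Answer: $20923$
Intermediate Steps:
$D \left(\left(-128 - 96\right) - 203\right) = - 49 \left(\left(-128 - 96\right) - 203\right) = - 49 \left(-224 - 203\right) = \left(-49\right) \left(-427\right) = 20923$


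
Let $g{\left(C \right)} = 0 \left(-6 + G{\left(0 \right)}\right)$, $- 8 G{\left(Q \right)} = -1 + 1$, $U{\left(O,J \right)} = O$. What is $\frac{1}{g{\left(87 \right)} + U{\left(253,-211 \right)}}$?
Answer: $\frac{1}{253} \approx 0.0039526$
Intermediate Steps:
$G{\left(Q \right)} = 0$ ($G{\left(Q \right)} = - \frac{-1 + 1}{8} = \left(- \frac{1}{8}\right) 0 = 0$)
$g{\left(C \right)} = 0$ ($g{\left(C \right)} = 0 \left(-6 + 0\right) = 0 \left(-6\right) = 0$)
$\frac{1}{g{\left(87 \right)} + U{\left(253,-211 \right)}} = \frac{1}{0 + 253} = \frac{1}{253}$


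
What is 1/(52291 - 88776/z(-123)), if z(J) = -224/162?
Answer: 14/1630931 ≈ 8.5841e-6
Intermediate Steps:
z(J) = -112/81 (z(J) = -224*1/162 = -112/81)
1/(52291 - 88776/z(-123)) = 1/(52291 - 88776/(-112/81)) = 1/(52291 - 88776*(-81/112)) = 1/(52291 + 898857/14) = 1/(1630931/14) = 14/1630931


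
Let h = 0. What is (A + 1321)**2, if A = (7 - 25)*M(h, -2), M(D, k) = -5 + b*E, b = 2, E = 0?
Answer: 1990921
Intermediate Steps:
M(D, k) = -5 (M(D, k) = -5 + 2*0 = -5 + 0 = -5)
A = 90 (A = (7 - 25)*(-5) = -18*(-5) = 90)
(A + 1321)**2 = (90 + 1321)**2 = 1411**2 = 1990921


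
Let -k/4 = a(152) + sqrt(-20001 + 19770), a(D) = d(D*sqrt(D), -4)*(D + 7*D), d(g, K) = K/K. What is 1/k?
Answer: I/(4*(sqrt(231) - 1216*I)) ≈ -0.00020556 + 2.5693e-6*I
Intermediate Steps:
d(g, K) = 1
a(D) = 8*D (a(D) = 1*(D + 7*D) = 1*(8*D) = 8*D)
k = -4864 - 4*I*sqrt(231) (k = -4*(8*152 + sqrt(-20001 + 19770)) = -4*(1216 + sqrt(-231)) = -4*(1216 + I*sqrt(231)) = -4864 - 4*I*sqrt(231) ≈ -4864.0 - 60.795*I)
1/k = 1/(-4864 - 4*I*sqrt(231))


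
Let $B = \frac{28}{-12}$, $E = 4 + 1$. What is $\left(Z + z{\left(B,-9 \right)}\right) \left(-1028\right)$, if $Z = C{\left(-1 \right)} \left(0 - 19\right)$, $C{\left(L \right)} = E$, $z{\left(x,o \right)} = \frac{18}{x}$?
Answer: $\frac{739132}{7} \approx 1.0559 \cdot 10^{5}$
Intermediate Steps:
$E = 5$
$B = - \frac{7}{3}$ ($B = 28 \left(- \frac{1}{12}\right) = - \frac{7}{3} \approx -2.3333$)
$C{\left(L \right)} = 5$
$Z = -95$ ($Z = 5 \left(0 - 19\right) = 5 \left(-19\right) = -95$)
$\left(Z + z{\left(B,-9 \right)}\right) \left(-1028\right) = \left(-95 + \frac{18}{- \frac{7}{3}}\right) \left(-1028\right) = \left(-95 + 18 \left(- \frac{3}{7}\right)\right) \left(-1028\right) = \left(-95 - \frac{54}{7}\right) \left(-1028\right) = \left(- \frac{719}{7}\right) \left(-1028\right) = \frac{739132}{7}$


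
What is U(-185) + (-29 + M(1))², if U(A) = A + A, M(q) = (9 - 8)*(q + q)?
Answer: 359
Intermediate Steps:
M(q) = 2*q (M(q) = 1*(2*q) = 2*q)
U(A) = 2*A
U(-185) + (-29 + M(1))² = 2*(-185) + (-29 + 2*1)² = -370 + (-29 + 2)² = -370 + (-27)² = -370 + 729 = 359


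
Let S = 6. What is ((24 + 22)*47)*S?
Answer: 12972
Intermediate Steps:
((24 + 22)*47)*S = ((24 + 22)*47)*6 = (46*47)*6 = 2162*6 = 12972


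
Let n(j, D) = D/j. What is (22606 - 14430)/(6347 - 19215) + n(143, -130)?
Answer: -54654/35387 ≈ -1.5445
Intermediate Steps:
(22606 - 14430)/(6347 - 19215) + n(143, -130) = (22606 - 14430)/(6347 - 19215) - 130/143 = 8176/(-12868) - 130*1/143 = 8176*(-1/12868) - 10/11 = -2044/3217 - 10/11 = -54654/35387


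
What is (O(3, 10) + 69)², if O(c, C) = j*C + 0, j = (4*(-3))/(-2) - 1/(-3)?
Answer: 157609/9 ≈ 17512.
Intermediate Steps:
j = 19/3 (j = -12*(-½) - 1*(-⅓) = 6 + ⅓ = 19/3 ≈ 6.3333)
O(c, C) = 19*C/3 (O(c, C) = 19*C/3 + 0 = 19*C/3)
(O(3, 10) + 69)² = ((19/3)*10 + 69)² = (190/3 + 69)² = (397/3)² = 157609/9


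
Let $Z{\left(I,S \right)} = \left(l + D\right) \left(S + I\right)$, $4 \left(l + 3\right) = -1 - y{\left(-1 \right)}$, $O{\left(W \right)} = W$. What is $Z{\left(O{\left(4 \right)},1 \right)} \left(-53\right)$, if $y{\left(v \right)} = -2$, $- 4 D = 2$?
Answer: $\frac{3445}{4} \approx 861.25$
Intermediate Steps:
$D = - \frac{1}{2}$ ($D = \left(- \frac{1}{4}\right) 2 = - \frac{1}{2} \approx -0.5$)
$l = - \frac{11}{4}$ ($l = -3 + \frac{-1 - -2}{4} = -3 + \frac{-1 + 2}{4} = -3 + \frac{1}{4} \cdot 1 = -3 + \frac{1}{4} = - \frac{11}{4} \approx -2.75$)
$Z{\left(I,S \right)} = - \frac{13 I}{4} - \frac{13 S}{4}$ ($Z{\left(I,S \right)} = \left(- \frac{11}{4} - \frac{1}{2}\right) \left(S + I\right) = - \frac{13 \left(I + S\right)}{4} = - \frac{13 I}{4} - \frac{13 S}{4}$)
$Z{\left(O{\left(4 \right)},1 \right)} \left(-53\right) = \left(\left(- \frac{13}{4}\right) 4 - \frac{13}{4}\right) \left(-53\right) = \left(-13 - \frac{13}{4}\right) \left(-53\right) = \left(- \frac{65}{4}\right) \left(-53\right) = \frac{3445}{4}$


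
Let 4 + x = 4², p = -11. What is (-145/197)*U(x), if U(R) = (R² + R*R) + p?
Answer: -40165/197 ≈ -203.88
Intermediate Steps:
x = 12 (x = -4 + 4² = -4 + 16 = 12)
U(R) = -11 + 2*R² (U(R) = (R² + R*R) - 11 = (R² + R²) - 11 = 2*R² - 11 = -11 + 2*R²)
(-145/197)*U(x) = (-145/197)*(-11 + 2*12²) = (-145*1/197)*(-11 + 2*144) = -145*(-11 + 288)/197 = -145/197*277 = -40165/197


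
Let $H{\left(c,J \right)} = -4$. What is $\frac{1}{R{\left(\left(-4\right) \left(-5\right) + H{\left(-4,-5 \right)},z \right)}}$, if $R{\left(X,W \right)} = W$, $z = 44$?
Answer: $\frac{1}{44} \approx 0.022727$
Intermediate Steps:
$\frac{1}{R{\left(\left(-4\right) \left(-5\right) + H{\left(-4,-5 \right)},z \right)}} = \frac{1}{44}$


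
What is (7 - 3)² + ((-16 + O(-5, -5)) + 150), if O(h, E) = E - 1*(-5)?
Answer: 150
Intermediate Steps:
O(h, E) = 5 + E (O(h, E) = E + 5 = 5 + E)
(7 - 3)² + ((-16 + O(-5, -5)) + 150) = (7 - 3)² + ((-16 + (5 - 5)) + 150) = 4² + ((-16 + 0) + 150) = 16 + (-16 + 150) = 16 + 134 = 150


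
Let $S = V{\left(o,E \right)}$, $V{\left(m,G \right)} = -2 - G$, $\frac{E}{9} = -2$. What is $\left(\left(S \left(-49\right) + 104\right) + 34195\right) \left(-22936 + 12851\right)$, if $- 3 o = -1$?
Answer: $-337998775$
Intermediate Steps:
$o = \frac{1}{3}$ ($o = \left(- \frac{1}{3}\right) \left(-1\right) = \frac{1}{3} \approx 0.33333$)
$E = -18$ ($E = 9 \left(-2\right) = -18$)
$S = 16$ ($S = -2 - -18 = -2 + 18 = 16$)
$\left(\left(S \left(-49\right) + 104\right) + 34195\right) \left(-22936 + 12851\right) = \left(\left(16 \left(-49\right) + 104\right) + 34195\right) \left(-22936 + 12851\right) = \left(\left(-784 + 104\right) + 34195\right) \left(-10085\right) = \left(-680 + 34195\right) \left(-10085\right) = 33515 \left(-10085\right) = -337998775$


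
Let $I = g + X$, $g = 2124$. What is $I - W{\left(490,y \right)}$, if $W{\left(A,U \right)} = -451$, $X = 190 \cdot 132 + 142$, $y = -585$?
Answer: $27797$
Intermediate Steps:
$X = 25222$ ($X = 25080 + 142 = 25222$)
$I = 27346$ ($I = 2124 + 25222 = 27346$)
$I - W{\left(490,y \right)} = 27346 - -451 = 27346 + 451 = 27797$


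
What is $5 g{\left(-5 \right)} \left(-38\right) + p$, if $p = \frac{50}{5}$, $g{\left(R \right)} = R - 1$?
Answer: $1150$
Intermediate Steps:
$g{\left(R \right)} = -1 + R$
$p = 10$ ($p = 50 \cdot \frac{1}{5} = 10$)
$5 g{\left(-5 \right)} \left(-38\right) + p = 5 \left(-1 - 5\right) \left(-38\right) + 10 = 5 \left(-6\right) \left(-38\right) + 10 = \left(-30\right) \left(-38\right) + 10 = 1140 + 10 = 1150$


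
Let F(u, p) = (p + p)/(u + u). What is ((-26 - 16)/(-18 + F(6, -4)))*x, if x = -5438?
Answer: -24471/2 ≈ -12236.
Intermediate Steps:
F(u, p) = p/u (F(u, p) = (2*p)/((2*u)) = (2*p)*(1/(2*u)) = p/u)
((-26 - 16)/(-18 + F(6, -4)))*x = ((-26 - 16)/(-18 - 4/6))*(-5438) = -42/(-18 - 4*1/6)*(-5438) = -42/(-18 - 2/3)*(-5438) = -42/(-56/3)*(-5438) = -42*(-3/56)*(-5438) = (9/4)*(-5438) = -24471/2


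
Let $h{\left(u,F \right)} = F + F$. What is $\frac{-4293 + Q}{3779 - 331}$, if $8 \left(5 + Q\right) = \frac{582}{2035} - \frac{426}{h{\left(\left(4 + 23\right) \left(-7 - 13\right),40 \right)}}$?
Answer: $- \frac{111970711}{89813504} \approx -1.2467$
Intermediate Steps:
$h{\left(u,F \right)} = 2 F$
$Q = - \frac{146647}{26048}$ ($Q = -5 + \frac{\frac{582}{2035} - \frac{426}{2 \cdot 40}}{8} = -5 + \frac{582 \cdot \frac{1}{2035} - \frac{426}{80}}{8} = -5 + \frac{\frac{582}{2035} - \frac{213}{40}}{8} = -5 + \frac{1}{8} \left(- \frac{16407}{3256}\right) = -5 - \frac{16407}{26048} = - \frac{146647}{26048} \approx -5.6299$)
$\frac{-4293 + Q}{3779 - 331} = \frac{-4293 - \frac{146647}{26048}}{3779 - 331} = - \frac{111970711}{26048 \cdot 3448} = \left(- \frac{111970711}{26048}\right) \frac{1}{3448} = - \frac{111970711}{89813504}$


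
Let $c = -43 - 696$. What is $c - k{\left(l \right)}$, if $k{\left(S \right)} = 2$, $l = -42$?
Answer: $-741$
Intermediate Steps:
$c = -739$ ($c = -43 - 696 = -739$)
$c - k{\left(l \right)} = -739 - 2 = -741$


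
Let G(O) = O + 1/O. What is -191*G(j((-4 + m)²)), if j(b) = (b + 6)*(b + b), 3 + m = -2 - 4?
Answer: -668255997691/59150 ≈ -1.1298e+7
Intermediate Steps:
m = -9 (m = -3 + (-2 - 4) = -3 - 6 = -9)
j(b) = 2*b*(6 + b) (j(b) = (6 + b)*(2*b) = 2*b*(6 + b))
-191*G(j((-4 + m)²)) = -191*(2*(-4 - 9)²*(6 + (-4 - 9)²) + 1/(2*(-4 - 9)²*(6 + (-4 - 9)²))) = -191*(2*(-13)²*(6 + (-13)²) + 1/(2*(-13)²*(6 + (-13)²))) = -191*(2*169*(6 + 169) + 1/(2*169*(6 + 169))) = -191*(2*169*175 + 1/(2*169*175)) = -191*(59150 + 1/59150) = -191*3498722501/59150 = -668255997691/59150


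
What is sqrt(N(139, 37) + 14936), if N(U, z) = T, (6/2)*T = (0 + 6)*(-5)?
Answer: sqrt(14926) ≈ 122.17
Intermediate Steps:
T = -10 (T = ((0 + 6)*(-5))/3 = (6*(-5))/3 = (1/3)*(-30) = -10)
N(U, z) = -10
sqrt(N(139, 37) + 14936) = sqrt(-10 + 14936) = sqrt(14926)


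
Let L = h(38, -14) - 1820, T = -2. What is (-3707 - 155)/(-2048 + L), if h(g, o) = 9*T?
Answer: 1931/1943 ≈ 0.99382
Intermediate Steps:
h(g, o) = -18 (h(g, o) = 9*(-2) = -18)
L = -1838 (L = -18 - 1820 = -1838)
(-3707 - 155)/(-2048 + L) = (-3707 - 155)/(-2048 - 1838) = -3862/(-3886) = -3862*(-1/3886) = 1931/1943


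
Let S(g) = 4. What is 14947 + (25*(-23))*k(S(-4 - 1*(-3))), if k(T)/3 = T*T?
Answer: -12653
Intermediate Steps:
k(T) = 3*T² (k(T) = 3*(T*T) = 3*T²)
14947 + (25*(-23))*k(S(-4 - 1*(-3))) = 14947 + (25*(-23))*(3*4²) = 14947 - 1725*16 = 14947 - 575*48 = 14947 - 27600 = -12653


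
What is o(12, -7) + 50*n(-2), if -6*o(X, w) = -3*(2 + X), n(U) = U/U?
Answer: 57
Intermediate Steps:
n(U) = 1
o(X, w) = 1 + X/2 (o(X, w) = -(-1)*(2 + X)/2 = -(-6 - 3*X)/6 = 1 + X/2)
o(12, -7) + 50*n(-2) = (1 + (½)*12) + 50*1 = (1 + 6) + 50 = 7 + 50 = 57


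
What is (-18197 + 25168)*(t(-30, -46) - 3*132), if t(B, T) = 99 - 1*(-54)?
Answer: -1693953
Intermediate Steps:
t(B, T) = 153 (t(B, T) = 99 + 54 = 153)
(-18197 + 25168)*(t(-30, -46) - 3*132) = (-18197 + 25168)*(153 - 3*132) = 6971*(153 - 396) = 6971*(-243) = -1693953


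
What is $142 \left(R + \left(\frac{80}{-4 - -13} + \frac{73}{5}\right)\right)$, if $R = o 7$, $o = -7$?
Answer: $- \frac{163016}{45} \approx -3622.6$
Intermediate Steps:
$R = -49$ ($R = \left(-7\right) 7 = -49$)
$142 \left(R + \left(\frac{80}{-4 - -13} + \frac{73}{5}\right)\right) = 142 \left(-49 + \left(\frac{80}{-4 - -13} + \frac{73}{5}\right)\right) = 142 \left(-49 + \left(\frac{80}{-4 + 13} + 73 \cdot \frac{1}{5}\right)\right) = 142 \left(-49 + \left(\frac{80}{9} + \frac{73}{5}\right)\right) = 142 \left(-49 + \frac{1057}{45}\right) = 142 \left(- \frac{1148}{45}\right) = - \frac{163016}{45}$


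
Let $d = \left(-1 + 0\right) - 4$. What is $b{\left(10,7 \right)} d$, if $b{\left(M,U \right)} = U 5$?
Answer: $-175$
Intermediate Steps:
$b{\left(M,U \right)} = 5 U$
$d = -5$ ($d = -1 - 4 = -5$)
$b{\left(10,7 \right)} d = 5 \cdot 7 \left(-5\right) = 35 \left(-5\right) = -175$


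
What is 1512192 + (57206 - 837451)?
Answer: 731947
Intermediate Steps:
1512192 + (57206 - 837451) = 1512192 - 780245 = 731947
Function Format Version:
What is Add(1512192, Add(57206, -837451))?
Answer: 731947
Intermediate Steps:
Add(1512192, Add(57206, -837451)) = Add(1512192, -780245) = 731947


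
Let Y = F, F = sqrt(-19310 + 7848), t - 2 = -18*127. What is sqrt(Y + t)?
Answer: sqrt(-2284 + I*sqrt(11462)) ≈ 1.1198 + 47.804*I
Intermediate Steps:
t = -2284 (t = 2 - 18*127 = 2 - 2286 = -2284)
F = I*sqrt(11462) (F = sqrt(-11462) = I*sqrt(11462) ≈ 107.06*I)
Y = I*sqrt(11462) ≈ 107.06*I
sqrt(Y + t) = sqrt(I*sqrt(11462) - 2284) = sqrt(-2284 + I*sqrt(11462))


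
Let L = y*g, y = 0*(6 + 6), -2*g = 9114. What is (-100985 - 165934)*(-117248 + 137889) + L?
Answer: -5509475079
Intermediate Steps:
g = -4557 (g = -1/2*9114 = -4557)
y = 0 (y = 0*12 = 0)
L = 0 (L = 0*(-4557) = 0)
(-100985 - 165934)*(-117248 + 137889) + L = (-100985 - 165934)*(-117248 + 137889) + 0 = -266919*20641 + 0 = -5509475079 + 0 = -5509475079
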